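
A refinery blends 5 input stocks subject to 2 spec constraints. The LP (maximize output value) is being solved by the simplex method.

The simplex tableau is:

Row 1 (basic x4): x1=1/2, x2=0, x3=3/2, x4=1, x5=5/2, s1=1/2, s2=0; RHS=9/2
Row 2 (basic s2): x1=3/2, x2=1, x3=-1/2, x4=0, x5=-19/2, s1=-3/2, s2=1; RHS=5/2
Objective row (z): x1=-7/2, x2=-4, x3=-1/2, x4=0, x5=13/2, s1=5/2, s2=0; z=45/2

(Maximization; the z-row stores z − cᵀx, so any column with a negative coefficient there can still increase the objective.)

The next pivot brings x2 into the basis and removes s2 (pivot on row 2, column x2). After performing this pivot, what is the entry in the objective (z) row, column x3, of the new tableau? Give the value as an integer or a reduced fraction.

-5/2

Pivot element is row 2, column x2: 1.
Normalize row 2: new (row 2, x3) = (-1/2)/1 = -1/2.
z-row ← z-row − (-4)·(new row 2): -1/2 − (-4)·(-1/2) = -5/2.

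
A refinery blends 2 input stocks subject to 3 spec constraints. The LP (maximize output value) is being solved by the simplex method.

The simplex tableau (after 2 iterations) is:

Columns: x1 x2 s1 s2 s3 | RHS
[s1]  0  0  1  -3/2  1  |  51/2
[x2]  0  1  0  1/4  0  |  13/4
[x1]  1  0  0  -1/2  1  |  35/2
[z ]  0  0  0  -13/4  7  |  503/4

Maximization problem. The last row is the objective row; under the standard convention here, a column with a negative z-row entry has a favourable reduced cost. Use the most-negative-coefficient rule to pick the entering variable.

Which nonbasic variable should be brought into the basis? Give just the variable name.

Objective-row coefficients: x1: 0, x2: 0, s1: 0, s2: -13/4, s3: 7.
The most negative is -13/4 in column s2, so s2 enters.

s2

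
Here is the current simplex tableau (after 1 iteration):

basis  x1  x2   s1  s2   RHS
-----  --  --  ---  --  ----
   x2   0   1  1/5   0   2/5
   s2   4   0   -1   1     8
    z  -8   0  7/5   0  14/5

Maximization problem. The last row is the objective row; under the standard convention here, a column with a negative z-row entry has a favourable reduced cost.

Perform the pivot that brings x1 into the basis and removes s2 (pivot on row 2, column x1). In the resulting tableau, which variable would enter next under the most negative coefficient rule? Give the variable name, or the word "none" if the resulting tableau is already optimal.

Pivot element 4. New z-row = old z-row − (-8)·(row 2/4).
Updated z-row coefficients: x1: 0, x2: 0, s1: -3/5, s2: 2.
The most negative is -3/5 in column s1, so s1 would enter next.

s1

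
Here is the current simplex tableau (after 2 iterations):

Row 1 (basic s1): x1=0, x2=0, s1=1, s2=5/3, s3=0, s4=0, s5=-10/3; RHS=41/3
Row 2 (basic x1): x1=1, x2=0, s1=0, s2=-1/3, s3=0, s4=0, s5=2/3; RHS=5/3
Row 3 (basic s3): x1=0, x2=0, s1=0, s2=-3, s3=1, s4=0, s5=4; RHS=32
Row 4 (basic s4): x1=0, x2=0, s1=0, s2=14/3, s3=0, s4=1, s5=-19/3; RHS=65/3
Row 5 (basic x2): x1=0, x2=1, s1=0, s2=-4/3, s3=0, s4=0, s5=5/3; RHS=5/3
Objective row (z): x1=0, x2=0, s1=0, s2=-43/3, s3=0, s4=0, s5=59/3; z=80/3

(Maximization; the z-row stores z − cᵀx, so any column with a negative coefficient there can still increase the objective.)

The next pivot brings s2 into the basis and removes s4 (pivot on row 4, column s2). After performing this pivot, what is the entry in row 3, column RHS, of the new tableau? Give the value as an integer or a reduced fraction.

643/14

Pivot element is row 4, column s2: 14/3.
Normalize row 4: new (row 4, RHS) = (65/3)/(14/3) = 65/14.
row 3 ← row 3 − (-3)·(new row 4): 32 − (-3)·(65/14) = 643/14.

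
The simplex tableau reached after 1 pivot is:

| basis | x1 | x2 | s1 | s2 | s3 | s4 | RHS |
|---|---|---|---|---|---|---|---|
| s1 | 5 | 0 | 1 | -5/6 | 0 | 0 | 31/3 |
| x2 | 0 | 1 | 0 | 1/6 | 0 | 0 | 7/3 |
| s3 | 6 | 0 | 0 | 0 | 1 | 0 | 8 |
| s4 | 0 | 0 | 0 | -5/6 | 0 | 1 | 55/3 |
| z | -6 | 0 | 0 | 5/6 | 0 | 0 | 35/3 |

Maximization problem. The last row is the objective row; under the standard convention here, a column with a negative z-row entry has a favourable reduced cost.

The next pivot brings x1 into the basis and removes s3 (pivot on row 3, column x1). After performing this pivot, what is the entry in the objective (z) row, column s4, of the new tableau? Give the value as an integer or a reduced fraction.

Pivot element is row 3, column x1: 6.
Normalize row 3: new (row 3, s4) = 0/6 = 0.
z-row ← z-row − (-6)·(new row 3): 0 − (-6)·0 = 0.

0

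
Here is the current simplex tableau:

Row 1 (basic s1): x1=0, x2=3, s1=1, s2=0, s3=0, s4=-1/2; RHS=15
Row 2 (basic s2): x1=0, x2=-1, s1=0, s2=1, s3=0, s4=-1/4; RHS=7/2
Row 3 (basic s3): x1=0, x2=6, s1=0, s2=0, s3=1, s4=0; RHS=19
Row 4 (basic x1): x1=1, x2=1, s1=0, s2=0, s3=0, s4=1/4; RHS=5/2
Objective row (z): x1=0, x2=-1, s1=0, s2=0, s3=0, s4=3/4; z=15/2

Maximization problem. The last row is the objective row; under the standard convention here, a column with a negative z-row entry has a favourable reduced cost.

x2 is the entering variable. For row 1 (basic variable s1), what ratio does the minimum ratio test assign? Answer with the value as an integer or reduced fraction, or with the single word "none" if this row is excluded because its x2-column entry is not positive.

5

Ratio = RHS / (x2 entry) = 15 / 3 = 5.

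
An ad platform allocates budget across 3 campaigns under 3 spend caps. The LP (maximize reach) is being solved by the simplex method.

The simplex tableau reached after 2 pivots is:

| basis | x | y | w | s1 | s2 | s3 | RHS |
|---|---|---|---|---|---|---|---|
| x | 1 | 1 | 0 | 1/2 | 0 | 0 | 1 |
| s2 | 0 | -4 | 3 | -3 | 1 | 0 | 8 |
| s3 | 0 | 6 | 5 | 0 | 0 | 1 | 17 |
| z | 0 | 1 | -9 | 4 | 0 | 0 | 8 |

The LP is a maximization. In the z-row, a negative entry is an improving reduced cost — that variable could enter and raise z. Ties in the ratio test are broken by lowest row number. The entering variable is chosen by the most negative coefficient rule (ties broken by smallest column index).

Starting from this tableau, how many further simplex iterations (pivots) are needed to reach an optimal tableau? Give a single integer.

3

pivot: w in, s2 out → z = 32
pivot: y in, s3 out → z = 1337/38
pivot: s1 in, y out → z = 107/3
No improving column remains; optimal.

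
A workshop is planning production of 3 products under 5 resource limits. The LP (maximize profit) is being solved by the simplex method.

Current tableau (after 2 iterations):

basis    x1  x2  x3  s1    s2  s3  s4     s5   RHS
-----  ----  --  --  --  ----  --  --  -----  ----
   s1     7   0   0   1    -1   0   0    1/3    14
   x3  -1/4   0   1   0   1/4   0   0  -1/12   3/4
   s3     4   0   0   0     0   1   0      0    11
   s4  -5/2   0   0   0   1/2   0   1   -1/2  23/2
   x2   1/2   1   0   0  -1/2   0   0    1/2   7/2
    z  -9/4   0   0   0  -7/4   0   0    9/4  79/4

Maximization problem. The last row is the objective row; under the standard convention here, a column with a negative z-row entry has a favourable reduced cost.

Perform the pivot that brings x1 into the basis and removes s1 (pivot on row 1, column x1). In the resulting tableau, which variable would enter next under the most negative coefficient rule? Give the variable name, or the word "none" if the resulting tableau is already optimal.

s2

Pivot element 7. New z-row = old z-row − (-9/4)·(row 1/7).
Updated z-row coefficients: x1: 0, x2: 0, x3: 0, s1: 9/28, s2: -29/14, s3: 0, s4: 0, s5: 33/14.
The most negative is -29/14 in column s2, so s2 would enter next.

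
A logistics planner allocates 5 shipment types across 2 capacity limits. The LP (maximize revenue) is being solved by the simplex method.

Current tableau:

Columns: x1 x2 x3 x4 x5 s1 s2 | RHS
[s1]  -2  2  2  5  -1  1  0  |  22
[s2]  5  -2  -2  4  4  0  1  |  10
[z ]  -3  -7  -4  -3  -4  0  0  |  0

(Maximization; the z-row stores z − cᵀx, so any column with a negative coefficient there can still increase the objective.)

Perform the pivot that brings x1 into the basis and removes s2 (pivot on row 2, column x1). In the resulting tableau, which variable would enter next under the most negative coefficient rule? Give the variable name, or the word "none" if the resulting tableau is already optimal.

Pivot element 5. New z-row = old z-row − (-3)·(row 2/5).
Updated z-row coefficients: x1: 0, x2: -41/5, x3: -26/5, x4: -3/5, x5: -8/5, s1: 0, s2: 3/5.
The most negative is -41/5 in column x2, so x2 would enter next.

x2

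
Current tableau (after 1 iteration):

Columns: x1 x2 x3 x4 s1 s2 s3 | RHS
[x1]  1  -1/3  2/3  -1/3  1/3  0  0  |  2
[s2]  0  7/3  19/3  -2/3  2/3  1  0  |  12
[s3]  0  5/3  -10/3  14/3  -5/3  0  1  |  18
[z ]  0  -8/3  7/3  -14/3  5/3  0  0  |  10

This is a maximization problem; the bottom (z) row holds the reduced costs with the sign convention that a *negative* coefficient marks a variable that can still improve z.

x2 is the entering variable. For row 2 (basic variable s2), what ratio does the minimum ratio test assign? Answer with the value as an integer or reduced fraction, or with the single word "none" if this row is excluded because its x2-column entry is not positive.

Ratio = RHS / (x2 entry) = 12 / (7/3) = 36/7.

36/7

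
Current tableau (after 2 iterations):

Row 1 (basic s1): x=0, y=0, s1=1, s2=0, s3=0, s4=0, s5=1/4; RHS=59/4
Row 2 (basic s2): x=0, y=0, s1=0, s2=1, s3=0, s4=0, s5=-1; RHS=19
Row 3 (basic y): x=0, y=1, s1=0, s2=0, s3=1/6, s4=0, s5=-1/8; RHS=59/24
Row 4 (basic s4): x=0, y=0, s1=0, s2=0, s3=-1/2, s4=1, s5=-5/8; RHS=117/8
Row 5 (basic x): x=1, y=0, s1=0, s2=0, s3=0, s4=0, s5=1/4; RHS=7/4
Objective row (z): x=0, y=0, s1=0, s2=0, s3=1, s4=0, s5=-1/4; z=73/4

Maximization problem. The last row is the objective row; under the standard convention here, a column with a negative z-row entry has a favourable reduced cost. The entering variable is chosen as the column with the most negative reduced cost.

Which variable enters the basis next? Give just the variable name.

Objective-row coefficients: x: 0, y: 0, s1: 0, s2: 0, s3: 1, s4: 0, s5: -1/4.
The most negative is -1/4 in column s5, so s5 enters.

s5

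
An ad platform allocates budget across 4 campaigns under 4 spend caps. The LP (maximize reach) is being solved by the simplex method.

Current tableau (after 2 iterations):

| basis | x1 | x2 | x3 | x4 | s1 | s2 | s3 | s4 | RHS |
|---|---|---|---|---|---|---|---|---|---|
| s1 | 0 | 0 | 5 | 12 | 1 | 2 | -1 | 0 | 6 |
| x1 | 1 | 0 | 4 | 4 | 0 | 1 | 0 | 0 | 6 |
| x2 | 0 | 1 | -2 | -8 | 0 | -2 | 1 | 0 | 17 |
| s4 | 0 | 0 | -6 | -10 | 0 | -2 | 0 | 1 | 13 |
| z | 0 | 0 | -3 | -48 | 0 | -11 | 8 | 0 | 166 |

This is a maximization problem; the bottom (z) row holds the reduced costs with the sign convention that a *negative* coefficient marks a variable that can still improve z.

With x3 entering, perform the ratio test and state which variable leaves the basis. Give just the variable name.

Ratios: row 1 (s1): 6/5 = 6/5; row 2 (x1): 6/4 = 3/2; row 3 (x2): entry -2 ≤ 0, skip; row 4 (s4): entry -6 ≤ 0, skip.
Minimum ratio 6/5 is in the s1 row, so s1 leaves.

s1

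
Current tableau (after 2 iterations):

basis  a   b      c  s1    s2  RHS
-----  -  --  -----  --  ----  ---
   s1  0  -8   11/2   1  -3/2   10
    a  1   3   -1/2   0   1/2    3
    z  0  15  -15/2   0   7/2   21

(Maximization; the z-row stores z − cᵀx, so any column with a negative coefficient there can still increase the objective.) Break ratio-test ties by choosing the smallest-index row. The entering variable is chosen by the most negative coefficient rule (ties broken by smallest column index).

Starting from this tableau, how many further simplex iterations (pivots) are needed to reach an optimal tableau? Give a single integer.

pivot: c in, s1 out → z = 381/11
No improving column remains; optimal.

1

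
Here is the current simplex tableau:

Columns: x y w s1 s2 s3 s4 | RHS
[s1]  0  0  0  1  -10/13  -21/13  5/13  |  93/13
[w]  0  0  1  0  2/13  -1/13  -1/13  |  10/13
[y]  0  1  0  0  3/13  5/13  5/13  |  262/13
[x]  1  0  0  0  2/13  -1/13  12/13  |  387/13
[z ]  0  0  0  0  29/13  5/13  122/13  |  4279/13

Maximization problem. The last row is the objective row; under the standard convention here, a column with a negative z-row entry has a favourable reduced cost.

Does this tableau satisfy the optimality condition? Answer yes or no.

yes

No objective-row coefficient is strictly negative, so no entering variable exists; the tableau is optimal.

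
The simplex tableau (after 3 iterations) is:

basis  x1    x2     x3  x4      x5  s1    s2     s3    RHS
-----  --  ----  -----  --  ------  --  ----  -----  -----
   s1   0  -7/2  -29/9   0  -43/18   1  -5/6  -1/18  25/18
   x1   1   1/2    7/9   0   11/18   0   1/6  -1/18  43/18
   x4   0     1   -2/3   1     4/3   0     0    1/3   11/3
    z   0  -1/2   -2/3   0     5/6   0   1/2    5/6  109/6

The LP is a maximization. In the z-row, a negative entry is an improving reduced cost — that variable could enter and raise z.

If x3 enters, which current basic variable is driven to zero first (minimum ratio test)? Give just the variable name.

Ratios: row 1 (s1): entry -29/9 ≤ 0, skip; row 2 (x1): (43/18)/(7/9) = 43/14; row 3 (x4): entry -2/3 ≤ 0, skip.
Minimum ratio 43/14 is in the x1 row, so x1 leaves.

x1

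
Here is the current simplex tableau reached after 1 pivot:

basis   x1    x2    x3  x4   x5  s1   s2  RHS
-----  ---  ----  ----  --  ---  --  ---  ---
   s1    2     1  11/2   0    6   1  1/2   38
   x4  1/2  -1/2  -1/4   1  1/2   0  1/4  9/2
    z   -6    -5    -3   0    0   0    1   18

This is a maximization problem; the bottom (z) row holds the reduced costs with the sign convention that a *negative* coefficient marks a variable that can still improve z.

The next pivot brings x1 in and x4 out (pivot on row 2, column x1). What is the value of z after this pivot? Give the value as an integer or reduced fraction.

72

Minimum ratio for x1: (9/2)/(1/2) = 9.
z changes by −(z-row coeff of x1)·ratio = −(-6)·9 = 54.
New z = 18 + 54 = 72.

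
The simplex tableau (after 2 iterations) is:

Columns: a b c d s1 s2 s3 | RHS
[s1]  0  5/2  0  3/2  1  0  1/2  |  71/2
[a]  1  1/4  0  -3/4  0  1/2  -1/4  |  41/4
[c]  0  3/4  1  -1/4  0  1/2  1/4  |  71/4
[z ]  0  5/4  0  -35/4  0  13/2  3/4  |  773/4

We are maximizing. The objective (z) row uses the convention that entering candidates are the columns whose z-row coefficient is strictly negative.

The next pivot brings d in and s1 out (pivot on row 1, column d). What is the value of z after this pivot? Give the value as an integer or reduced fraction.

Minimum ratio for d: (71/2)/(3/2) = 71/3.
z changes by −(z-row coeff of d)·ratio = −(-35/4)·(71/3) = 2485/12.
New z = 773/4 + (2485/12) = 1201/3.

1201/3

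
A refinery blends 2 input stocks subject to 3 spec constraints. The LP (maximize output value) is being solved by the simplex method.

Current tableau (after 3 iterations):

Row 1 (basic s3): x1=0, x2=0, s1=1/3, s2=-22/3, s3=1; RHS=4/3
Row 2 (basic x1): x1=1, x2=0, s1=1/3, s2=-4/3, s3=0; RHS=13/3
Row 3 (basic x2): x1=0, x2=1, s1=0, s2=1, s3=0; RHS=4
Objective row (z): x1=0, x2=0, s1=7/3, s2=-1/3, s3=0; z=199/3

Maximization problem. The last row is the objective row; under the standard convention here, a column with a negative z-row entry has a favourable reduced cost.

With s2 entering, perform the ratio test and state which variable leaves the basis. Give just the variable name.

Ratios: row 1 (s3): entry -22/3 ≤ 0, skip; row 2 (x1): entry -4/3 ≤ 0, skip; row 3 (x2): 4/1 = 4.
Minimum ratio 4 is in the x2 row, so x2 leaves.

x2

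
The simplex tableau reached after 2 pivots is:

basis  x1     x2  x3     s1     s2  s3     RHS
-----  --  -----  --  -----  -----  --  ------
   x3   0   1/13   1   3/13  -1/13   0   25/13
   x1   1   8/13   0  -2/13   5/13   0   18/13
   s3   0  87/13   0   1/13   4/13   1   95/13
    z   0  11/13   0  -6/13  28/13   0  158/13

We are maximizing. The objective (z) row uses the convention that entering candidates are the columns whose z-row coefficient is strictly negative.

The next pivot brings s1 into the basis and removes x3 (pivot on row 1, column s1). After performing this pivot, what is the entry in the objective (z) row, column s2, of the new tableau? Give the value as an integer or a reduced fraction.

Pivot element is row 1, column s1: 3/13.
Normalize row 1: new (row 1, s2) = (-1/13)/(3/13) = -1/3.
z-row ← z-row − (-6/13)·(new row 1): 28/13 − (-6/13)·(-1/3) = 2.

2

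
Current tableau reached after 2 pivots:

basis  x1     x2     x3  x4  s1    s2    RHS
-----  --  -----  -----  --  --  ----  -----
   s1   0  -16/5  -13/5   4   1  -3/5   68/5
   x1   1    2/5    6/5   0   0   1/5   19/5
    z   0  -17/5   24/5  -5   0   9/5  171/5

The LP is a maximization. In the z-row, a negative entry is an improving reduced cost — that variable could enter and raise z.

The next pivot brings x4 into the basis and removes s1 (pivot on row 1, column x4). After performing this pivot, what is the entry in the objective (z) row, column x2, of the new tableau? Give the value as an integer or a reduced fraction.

Pivot element is row 1, column x4: 4.
Normalize row 1: new (row 1, x2) = (-16/5)/4 = -4/5.
z-row ← z-row − (-5)·(new row 1): -17/5 − (-5)·(-4/5) = -37/5.

-37/5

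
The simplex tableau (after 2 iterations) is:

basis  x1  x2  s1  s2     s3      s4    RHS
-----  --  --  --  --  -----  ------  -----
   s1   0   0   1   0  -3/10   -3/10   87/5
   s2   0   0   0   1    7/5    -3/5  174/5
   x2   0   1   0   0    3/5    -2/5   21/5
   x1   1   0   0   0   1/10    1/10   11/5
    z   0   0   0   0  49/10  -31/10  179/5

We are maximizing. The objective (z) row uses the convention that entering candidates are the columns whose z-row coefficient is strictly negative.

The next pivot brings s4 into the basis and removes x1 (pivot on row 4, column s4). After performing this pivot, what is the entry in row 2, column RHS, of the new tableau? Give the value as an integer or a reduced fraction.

Pivot element is row 4, column s4: 1/10.
Normalize row 4: new (row 4, RHS) = (11/5)/(1/10) = 22.
row 2 ← row 2 − (-3/5)·(new row 4): 174/5 − (-3/5)·22 = 48.

48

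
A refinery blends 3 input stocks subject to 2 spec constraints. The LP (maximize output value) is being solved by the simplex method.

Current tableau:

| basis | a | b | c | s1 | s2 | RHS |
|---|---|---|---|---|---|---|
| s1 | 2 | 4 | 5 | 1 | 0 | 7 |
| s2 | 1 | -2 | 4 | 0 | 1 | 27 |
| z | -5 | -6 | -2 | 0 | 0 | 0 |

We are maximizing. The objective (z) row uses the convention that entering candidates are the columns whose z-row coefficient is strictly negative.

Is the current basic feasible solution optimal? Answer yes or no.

Column a has objective-row coefficient -5, which is negative; an improving pivot exists, so not yet optimal.

no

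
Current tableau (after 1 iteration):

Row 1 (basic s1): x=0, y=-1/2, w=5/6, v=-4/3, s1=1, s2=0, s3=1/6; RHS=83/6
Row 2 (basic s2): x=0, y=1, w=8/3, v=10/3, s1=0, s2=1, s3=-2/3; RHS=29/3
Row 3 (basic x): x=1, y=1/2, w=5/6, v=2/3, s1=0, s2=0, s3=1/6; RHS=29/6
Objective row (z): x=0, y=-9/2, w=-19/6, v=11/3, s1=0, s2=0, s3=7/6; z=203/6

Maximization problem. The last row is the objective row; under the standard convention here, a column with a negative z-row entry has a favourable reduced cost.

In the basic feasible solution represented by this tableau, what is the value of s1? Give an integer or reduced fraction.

83/6

s1 is basic (row 1); its value is the RHS of that row: 83/6.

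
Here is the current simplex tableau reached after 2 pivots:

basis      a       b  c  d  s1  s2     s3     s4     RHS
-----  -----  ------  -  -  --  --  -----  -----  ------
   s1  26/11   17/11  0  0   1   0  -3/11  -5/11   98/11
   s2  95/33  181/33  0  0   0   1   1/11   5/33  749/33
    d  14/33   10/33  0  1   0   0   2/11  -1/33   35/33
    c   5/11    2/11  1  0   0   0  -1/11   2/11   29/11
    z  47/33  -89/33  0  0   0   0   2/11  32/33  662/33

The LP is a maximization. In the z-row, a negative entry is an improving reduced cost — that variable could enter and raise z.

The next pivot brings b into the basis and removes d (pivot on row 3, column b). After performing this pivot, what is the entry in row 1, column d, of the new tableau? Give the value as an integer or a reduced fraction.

-51/10

Pivot element is row 3, column b: 10/33.
Normalize row 3: new (row 3, d) = 1/(10/33) = 33/10.
row 1 ← row 1 − (17/11)·(new row 3): 0 − (17/11)·(33/10) = -51/10.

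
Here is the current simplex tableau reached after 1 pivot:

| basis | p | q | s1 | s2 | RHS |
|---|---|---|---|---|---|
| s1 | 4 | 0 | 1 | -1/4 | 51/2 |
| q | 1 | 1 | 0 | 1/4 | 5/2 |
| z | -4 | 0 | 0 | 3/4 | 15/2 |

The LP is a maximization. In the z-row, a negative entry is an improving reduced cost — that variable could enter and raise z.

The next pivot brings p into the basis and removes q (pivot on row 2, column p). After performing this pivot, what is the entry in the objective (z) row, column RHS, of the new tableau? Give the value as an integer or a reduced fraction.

35/2

Pivot element is row 2, column p: 1.
Normalize row 2: new (row 2, RHS) = (5/2)/1 = 5/2.
z-row ← z-row − (-4)·(new row 2): 15/2 − (-4)·(5/2) = 35/2.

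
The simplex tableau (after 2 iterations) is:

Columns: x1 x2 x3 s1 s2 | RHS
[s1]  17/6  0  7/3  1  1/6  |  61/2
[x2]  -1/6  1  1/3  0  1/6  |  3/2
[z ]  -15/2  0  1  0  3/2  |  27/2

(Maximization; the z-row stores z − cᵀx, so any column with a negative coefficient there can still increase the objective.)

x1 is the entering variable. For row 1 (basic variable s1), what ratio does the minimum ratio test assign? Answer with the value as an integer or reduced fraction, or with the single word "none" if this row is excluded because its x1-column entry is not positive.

183/17

Ratio = RHS / (x1 entry) = (61/2) / (17/6) = 183/17.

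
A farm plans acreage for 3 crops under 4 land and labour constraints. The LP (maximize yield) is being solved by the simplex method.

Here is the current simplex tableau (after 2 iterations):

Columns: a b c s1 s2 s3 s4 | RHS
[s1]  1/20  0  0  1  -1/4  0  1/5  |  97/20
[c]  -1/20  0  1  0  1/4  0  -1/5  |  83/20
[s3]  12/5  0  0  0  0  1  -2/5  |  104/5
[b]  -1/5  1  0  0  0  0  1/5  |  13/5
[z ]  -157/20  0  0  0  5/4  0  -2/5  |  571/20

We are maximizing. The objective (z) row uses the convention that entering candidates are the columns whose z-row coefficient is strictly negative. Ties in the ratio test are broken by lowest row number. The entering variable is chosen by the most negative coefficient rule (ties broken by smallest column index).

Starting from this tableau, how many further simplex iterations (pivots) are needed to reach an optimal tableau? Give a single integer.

3

pivot: a in, s3 out → z = 1159/12
pivot: s4 in, s1 out → z = 664/5
pivot: s2 in, b out → z = 136
No improving column remains; optimal.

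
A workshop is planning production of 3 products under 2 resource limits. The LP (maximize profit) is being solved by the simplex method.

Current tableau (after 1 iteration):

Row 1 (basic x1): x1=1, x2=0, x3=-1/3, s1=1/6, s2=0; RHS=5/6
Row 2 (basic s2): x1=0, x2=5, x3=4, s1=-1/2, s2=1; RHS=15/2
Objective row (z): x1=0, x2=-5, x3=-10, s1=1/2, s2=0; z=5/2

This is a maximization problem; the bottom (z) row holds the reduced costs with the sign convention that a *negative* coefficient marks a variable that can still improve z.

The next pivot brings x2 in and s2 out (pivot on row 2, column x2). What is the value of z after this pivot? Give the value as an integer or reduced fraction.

10

Minimum ratio for x2: (15/2)/5 = 3/2.
z changes by −(z-row coeff of x2)·ratio = −(-5)·(3/2) = 15/2.
New z = 5/2 + (15/2) = 10.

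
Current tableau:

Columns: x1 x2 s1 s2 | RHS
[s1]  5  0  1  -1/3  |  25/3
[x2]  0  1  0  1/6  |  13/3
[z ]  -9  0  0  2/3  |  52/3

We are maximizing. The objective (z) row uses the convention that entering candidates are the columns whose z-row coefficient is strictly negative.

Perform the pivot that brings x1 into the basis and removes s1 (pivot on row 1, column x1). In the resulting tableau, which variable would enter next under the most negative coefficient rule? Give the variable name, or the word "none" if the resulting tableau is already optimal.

Pivot element 5. New z-row = old z-row − (-9)·(row 1/5).
Updated z-row coefficients: x1: 0, x2: 0, s1: 9/5, s2: 1/15.
No coefficient is strictly negative; the tableau after this pivot is optimal.

none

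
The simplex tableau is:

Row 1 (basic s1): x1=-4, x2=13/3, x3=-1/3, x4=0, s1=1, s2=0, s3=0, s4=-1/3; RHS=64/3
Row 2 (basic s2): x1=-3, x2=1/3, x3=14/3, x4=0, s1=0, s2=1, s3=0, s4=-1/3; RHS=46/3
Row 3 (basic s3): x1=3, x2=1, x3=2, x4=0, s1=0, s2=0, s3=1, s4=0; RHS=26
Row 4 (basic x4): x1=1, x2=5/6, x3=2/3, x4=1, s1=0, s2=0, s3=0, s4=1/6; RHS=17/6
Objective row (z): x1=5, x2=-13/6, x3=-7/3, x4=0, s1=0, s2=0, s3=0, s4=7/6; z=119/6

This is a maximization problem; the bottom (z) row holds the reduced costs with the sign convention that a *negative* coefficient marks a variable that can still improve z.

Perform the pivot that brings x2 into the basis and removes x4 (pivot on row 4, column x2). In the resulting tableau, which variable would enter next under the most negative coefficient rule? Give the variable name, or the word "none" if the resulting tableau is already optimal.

Pivot element 5/6. New z-row = old z-row − (-13/6)·(row 4/(5/6)).
Updated z-row coefficients: x1: 38/5, x2: 0, x3: -3/5, x4: 13/5, s1: 0, s2: 0, s3: 0, s4: 8/5.
The most negative is -3/5 in column x3, so x3 would enter next.

x3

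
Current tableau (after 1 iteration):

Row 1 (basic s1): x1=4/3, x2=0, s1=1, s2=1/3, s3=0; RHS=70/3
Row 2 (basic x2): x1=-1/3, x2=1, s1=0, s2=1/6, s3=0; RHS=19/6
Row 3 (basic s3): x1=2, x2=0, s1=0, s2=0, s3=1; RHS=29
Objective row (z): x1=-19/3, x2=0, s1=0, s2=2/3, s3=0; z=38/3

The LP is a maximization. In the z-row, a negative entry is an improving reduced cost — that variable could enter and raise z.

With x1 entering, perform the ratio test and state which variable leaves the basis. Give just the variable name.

s3

Ratios: row 1 (s1): (70/3)/(4/3) = 35/2; row 2 (x2): entry -1/3 ≤ 0, skip; row 3 (s3): 29/2 = 29/2.
Minimum ratio 29/2 is in the s3 row, so s3 leaves.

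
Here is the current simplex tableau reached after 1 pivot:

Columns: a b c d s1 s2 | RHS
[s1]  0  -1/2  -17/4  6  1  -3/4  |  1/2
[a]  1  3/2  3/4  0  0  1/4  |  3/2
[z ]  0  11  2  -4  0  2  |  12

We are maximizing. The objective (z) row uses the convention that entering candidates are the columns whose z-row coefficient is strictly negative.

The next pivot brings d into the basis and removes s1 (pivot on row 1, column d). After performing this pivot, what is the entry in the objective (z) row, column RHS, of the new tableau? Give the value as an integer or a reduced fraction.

37/3

Pivot element is row 1, column d: 6.
Normalize row 1: new (row 1, RHS) = (1/2)/6 = 1/12.
z-row ← z-row − (-4)·(new row 1): 12 − (-4)·(1/12) = 37/3.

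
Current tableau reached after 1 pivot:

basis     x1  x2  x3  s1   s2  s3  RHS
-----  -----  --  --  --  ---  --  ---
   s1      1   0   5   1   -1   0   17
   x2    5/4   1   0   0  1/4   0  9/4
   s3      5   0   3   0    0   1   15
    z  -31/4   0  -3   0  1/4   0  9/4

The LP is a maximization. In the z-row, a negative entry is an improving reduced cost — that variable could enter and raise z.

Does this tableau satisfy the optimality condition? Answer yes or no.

no

Column x1 has objective-row coefficient -31/4, which is negative; an improving pivot exists, so not yet optimal.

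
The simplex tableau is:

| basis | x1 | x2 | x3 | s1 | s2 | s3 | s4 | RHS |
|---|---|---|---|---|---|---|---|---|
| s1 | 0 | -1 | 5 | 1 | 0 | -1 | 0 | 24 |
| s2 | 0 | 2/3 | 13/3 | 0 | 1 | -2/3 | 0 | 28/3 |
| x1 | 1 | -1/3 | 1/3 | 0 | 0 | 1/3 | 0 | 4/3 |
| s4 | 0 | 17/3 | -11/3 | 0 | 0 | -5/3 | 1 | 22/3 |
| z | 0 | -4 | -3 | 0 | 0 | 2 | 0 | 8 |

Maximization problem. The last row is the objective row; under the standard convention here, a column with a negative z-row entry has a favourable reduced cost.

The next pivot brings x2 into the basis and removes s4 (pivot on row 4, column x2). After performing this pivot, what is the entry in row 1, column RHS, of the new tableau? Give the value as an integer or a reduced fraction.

430/17

Pivot element is row 4, column x2: 17/3.
Normalize row 4: new (row 4, RHS) = (22/3)/(17/3) = 22/17.
row 1 ← row 1 − (-1)·(new row 4): 24 − (-1)·(22/17) = 430/17.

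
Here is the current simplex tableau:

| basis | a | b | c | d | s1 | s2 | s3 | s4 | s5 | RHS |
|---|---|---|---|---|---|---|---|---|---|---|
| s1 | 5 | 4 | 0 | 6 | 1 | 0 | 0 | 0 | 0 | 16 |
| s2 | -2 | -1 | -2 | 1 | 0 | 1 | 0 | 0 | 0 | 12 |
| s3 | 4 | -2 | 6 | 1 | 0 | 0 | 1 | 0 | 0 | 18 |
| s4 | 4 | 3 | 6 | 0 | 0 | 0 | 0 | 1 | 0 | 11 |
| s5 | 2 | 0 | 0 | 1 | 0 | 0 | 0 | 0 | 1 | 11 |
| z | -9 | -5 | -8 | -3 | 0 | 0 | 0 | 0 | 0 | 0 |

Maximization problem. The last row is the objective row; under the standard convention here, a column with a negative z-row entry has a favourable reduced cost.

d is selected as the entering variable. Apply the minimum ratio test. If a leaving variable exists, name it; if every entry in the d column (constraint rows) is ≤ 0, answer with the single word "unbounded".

Ratios: row 1 (s1): 16/6 = 8/3; row 2 (s2): 12/1 = 12; row 3 (s3): 18/1 = 18; row 4 (s4): entry 0 ≤ 0, skip; row 5 (s5): 11/1 = 11.
Minimum ratio is in the s1 row, so s1 leaves.

s1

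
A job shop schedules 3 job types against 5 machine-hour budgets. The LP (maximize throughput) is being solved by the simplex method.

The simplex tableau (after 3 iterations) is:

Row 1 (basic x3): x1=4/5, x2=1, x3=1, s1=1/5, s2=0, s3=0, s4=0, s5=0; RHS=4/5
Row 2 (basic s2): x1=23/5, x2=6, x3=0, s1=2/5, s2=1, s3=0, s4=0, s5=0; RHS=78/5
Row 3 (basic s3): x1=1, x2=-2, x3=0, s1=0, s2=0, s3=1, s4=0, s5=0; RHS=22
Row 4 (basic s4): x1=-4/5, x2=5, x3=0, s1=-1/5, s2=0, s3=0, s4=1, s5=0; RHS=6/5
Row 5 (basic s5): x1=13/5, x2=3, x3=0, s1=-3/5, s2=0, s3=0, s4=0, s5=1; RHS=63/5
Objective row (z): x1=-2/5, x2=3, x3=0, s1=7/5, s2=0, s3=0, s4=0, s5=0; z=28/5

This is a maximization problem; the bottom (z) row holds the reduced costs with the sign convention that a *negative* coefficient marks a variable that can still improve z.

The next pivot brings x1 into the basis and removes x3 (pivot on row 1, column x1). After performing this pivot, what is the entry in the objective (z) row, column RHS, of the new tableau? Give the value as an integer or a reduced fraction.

Pivot element is row 1, column x1: 4/5.
Normalize row 1: new (row 1, RHS) = (4/5)/(4/5) = 1.
z-row ← z-row − (-2/5)·(new row 1): 28/5 − (-2/5)·1 = 6.

6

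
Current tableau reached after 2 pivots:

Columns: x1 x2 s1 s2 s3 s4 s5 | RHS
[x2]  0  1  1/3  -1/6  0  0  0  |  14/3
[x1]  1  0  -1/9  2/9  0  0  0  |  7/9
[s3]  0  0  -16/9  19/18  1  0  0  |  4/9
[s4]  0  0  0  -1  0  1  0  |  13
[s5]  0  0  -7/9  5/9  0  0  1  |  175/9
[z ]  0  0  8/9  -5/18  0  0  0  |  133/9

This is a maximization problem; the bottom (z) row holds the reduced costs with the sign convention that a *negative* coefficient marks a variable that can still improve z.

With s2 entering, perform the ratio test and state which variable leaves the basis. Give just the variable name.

Ratios: row 1 (x2): entry -1/6 ≤ 0, skip; row 2 (x1): (7/9)/(2/9) = 7/2; row 3 (s3): (4/9)/(19/18) = 8/19; row 4 (s4): entry -1 ≤ 0, skip; row 5 (s5): (175/9)/(5/9) = 35.
Minimum ratio 8/19 is in the s3 row, so s3 leaves.

s3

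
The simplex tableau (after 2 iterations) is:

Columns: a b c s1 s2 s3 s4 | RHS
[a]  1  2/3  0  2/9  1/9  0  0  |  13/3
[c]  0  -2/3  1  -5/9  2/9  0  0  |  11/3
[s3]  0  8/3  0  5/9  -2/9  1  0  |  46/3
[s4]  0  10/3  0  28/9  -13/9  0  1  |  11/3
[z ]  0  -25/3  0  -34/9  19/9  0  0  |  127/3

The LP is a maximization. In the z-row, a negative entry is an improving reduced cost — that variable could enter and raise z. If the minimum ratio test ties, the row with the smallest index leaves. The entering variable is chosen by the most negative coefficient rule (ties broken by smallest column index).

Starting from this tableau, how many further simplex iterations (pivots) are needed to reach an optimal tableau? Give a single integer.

2

pivot: b in, s4 out → z = 103/2
pivot: s2 in, a out → z = 65
No improving column remains; optimal.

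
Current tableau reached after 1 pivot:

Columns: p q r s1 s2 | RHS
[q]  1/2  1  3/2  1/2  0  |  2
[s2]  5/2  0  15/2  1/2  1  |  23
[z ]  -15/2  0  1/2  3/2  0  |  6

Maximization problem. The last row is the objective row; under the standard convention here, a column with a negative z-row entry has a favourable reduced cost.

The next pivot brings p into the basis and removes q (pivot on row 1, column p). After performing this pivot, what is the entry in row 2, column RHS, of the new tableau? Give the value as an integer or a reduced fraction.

Pivot element is row 1, column p: 1/2.
Normalize row 1: new (row 1, RHS) = 2/(1/2) = 4.
row 2 ← row 2 − (5/2)·(new row 1): 23 − (5/2)·4 = 13.

13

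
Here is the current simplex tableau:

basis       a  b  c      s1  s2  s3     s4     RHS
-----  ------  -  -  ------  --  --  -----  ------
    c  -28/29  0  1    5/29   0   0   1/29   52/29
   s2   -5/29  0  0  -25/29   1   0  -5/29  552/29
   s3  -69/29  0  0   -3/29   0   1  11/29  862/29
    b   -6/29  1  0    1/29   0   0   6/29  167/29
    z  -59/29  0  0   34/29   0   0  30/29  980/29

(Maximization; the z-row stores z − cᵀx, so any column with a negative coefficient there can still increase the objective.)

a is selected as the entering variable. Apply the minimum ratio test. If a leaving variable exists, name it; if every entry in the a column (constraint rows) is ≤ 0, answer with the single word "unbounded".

a-column entries: row 1: -28/29, row 2: -5/29, row 3: -69/29, row 4: -6/29. All ≤ 0, so a can increase without bound; the LP is unbounded in this direction.

unbounded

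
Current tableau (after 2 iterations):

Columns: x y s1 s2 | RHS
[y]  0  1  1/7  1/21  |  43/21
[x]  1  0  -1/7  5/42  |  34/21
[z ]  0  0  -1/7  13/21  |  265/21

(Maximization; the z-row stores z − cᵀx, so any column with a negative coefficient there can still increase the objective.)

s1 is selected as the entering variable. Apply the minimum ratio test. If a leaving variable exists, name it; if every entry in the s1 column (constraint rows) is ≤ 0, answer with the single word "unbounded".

y

Ratios: row 1 (y): (43/21)/(1/7) = 43/3; row 2 (x): entry -1/7 ≤ 0, skip.
Minimum ratio is in the y row, so y leaves.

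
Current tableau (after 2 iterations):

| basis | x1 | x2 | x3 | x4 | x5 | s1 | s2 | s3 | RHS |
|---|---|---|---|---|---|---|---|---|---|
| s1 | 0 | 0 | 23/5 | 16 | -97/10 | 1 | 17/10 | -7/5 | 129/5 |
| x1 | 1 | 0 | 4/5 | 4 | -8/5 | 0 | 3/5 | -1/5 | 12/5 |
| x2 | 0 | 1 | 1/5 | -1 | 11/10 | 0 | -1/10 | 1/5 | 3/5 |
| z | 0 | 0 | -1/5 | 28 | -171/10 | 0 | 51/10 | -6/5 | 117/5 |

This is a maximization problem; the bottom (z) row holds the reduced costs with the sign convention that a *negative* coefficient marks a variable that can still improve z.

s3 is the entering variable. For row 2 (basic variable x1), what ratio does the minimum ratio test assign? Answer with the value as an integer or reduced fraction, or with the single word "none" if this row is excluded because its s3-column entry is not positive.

The s3 entry in row 2 is -1/5 ≤ 0, so this row gives no ratio.

none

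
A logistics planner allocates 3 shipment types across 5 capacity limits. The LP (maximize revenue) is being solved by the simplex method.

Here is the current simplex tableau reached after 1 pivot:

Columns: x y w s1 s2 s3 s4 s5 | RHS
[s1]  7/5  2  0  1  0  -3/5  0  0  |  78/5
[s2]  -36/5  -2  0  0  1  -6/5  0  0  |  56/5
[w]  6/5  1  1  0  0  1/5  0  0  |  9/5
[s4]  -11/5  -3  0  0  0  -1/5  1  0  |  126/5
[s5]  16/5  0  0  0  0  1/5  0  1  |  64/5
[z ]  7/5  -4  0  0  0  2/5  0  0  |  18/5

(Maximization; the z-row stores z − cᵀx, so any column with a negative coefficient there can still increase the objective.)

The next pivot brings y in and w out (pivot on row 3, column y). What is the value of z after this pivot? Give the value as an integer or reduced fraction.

54/5

Minimum ratio for y: (9/5)/1 = 9/5.
z changes by −(z-row coeff of y)·ratio = −(-4)·(9/5) = 36/5.
New z = 18/5 + (36/5) = 54/5.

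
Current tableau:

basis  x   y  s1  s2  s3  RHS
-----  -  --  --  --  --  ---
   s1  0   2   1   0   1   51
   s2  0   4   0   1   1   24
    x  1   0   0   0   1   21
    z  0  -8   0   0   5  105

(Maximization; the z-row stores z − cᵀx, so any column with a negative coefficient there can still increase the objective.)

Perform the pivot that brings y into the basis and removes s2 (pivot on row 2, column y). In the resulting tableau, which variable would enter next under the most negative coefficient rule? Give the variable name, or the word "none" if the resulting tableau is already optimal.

none

Pivot element 4. New z-row = old z-row − (-8)·(row 2/4).
Updated z-row coefficients: x: 0, y: 0, s1: 0, s2: 2, s3: 7.
No coefficient is strictly negative; the tableau after this pivot is optimal.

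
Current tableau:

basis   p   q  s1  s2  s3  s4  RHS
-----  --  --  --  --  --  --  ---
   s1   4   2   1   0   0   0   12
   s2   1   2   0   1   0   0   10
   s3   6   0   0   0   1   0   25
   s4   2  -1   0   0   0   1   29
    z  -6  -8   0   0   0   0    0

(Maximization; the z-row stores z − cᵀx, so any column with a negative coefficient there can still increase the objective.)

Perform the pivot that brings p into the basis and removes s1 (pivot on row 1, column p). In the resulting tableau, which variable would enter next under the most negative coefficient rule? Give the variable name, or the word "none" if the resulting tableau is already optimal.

Pivot element 4. New z-row = old z-row − (-6)·(row 1/4).
Updated z-row coefficients: p: 0, q: -5, s1: 3/2, s2: 0, s3: 0, s4: 0.
The most negative is -5 in column q, so q would enter next.

q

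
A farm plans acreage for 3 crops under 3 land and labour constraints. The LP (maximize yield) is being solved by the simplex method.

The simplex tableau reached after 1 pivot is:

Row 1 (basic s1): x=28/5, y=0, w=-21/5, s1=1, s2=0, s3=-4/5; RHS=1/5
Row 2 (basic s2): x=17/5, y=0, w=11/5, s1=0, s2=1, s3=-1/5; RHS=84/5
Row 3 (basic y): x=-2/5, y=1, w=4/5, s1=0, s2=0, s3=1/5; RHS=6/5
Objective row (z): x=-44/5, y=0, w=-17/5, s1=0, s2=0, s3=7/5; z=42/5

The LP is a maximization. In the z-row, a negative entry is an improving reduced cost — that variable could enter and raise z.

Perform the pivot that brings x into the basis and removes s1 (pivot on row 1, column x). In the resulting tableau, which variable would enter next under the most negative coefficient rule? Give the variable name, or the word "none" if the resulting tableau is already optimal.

Pivot element 28/5. New z-row = old z-row − (-44/5)·(row 1/(28/5)).
Updated z-row coefficients: x: 0, y: 0, w: -10, s1: 11/7, s2: 0, s3: 1/7.
The most negative is -10 in column w, so w would enter next.

w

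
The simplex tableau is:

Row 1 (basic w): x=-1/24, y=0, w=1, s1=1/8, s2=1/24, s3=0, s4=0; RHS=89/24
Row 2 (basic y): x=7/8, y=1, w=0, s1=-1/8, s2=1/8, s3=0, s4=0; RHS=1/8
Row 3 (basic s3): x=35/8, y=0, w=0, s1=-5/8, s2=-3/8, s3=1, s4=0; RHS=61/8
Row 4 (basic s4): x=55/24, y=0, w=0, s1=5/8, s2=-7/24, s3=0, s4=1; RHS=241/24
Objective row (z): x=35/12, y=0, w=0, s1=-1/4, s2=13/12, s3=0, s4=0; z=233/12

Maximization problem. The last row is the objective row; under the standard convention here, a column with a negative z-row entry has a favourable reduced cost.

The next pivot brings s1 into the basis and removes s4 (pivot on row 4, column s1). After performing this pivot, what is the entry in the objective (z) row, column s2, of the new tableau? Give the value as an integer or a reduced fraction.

29/30

Pivot element is row 4, column s1: 5/8.
Normalize row 4: new (row 4, s2) = (-7/24)/(5/8) = -7/15.
z-row ← z-row − (-1/4)·(new row 4): 13/12 − (-1/4)·(-7/15) = 29/30.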